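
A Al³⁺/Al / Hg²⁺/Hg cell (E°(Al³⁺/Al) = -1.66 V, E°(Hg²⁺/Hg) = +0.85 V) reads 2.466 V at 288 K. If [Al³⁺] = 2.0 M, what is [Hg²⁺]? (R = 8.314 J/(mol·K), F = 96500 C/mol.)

From the Nernst equation, ln Q = nF(E° − E)/RT = 6×96500×(2.51 − 2.466)/(8.314×288) = 10.640, so Q = 4.18 × 10^4.
With Q = [Al³⁺]^2/[Hg²⁺]^3 and the known concentrations, [Hg²⁺]^3 in the denominator gives [Hg²⁺] = 0.046 M.

0.046 M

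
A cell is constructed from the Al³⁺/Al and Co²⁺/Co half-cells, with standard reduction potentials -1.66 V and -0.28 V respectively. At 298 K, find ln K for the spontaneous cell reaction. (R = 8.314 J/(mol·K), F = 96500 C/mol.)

ln K = 322.5

E°_cell = -0.28 − (-1.66) = 1.38 V, with n = 6 electrons transferred.
At equilibrium E = 0, so the Nernst equation gives ln K = nFE°/RT = (6)(96500)(1.38)/((8.314)(298)) = 322.50.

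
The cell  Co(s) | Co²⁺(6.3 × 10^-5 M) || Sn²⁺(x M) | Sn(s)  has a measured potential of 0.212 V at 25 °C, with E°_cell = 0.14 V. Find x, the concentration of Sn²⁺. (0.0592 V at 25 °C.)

From the Nernst equation, log Q = n(E° − E)/0.0592 = 2(0.14 − 0.212)/0.0592 = -2.432, so Q = 0.00369.
With Q = [Co²⁺]/[Sn²⁺] and the known concentrations, [Sn²⁺] in the denominator gives [Sn²⁺] = 0.017 M.

0.017 M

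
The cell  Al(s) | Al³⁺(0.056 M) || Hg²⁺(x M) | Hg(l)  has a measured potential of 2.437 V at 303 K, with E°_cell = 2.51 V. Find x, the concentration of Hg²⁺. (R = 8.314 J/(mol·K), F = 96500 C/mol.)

5.5 × 10^-4 M

From the Nernst equation, ln Q = nF(E° − E)/RT = 6×96500×(2.51 − 2.437)/(8.314×303) = 16.778, so Q = 1.94 × 10^7.
With Q = [Al³⁺]^2/[Hg²⁺]^3 and the known concentrations, [Hg²⁺]^3 in the denominator gives [Hg²⁺] = 5.5 × 10^-4 M.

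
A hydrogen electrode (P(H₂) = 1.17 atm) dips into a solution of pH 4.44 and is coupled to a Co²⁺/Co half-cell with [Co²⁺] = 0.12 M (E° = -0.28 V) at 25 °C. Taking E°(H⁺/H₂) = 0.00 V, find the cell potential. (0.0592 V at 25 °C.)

The hydrogen couple is the cathode, so E°_cell = 0.28 V; n = 2.
[H⁺] = 10^(−4.44) = 3.6 × 10^-5 M, and Q = [Co²⁺]·P(H₂) / [H⁺]^2 = 1.07 × 10^8.
E = E° − (0.0592/2) log Q = 0.28 − (0.0592/2)(8.027) = 0.042 V.

0.042 V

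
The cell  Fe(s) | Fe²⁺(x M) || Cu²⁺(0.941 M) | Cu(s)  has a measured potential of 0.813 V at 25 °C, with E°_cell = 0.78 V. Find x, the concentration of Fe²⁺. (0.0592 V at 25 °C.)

From the Nernst equation, log Q = n(E° − E)/0.0592 = 2(0.78 − 0.813)/0.0592 = -1.115, so Q = 0.0768.
With Q = [Fe²⁺]/[Cu²⁺] and the known concentrations, [Fe²⁺] in the numerator gives [Fe²⁺] = 0.072 M.

0.072 M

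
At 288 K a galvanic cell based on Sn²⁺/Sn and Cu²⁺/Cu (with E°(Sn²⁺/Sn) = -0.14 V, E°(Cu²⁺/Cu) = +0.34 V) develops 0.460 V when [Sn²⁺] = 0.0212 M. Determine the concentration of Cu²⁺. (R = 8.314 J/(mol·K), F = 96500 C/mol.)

0.0042 M

From the Nernst equation, ln Q = nF(E° − E)/RT = 2×96500×(0.48 − 0.460)/(8.314×288) = 1.612, so Q = 5.01.
With Q = [Sn²⁺]/[Cu²⁺] and the known concentrations, [Cu²⁺] in the denominator gives [Cu²⁺] = 0.0042 M.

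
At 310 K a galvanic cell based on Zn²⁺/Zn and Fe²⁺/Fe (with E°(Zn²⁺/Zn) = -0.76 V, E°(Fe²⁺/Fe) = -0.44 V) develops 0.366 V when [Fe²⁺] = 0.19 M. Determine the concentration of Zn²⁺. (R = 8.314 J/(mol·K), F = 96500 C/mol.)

From the Nernst equation, ln Q = nF(E° − E)/RT = 2×96500×(0.32 − 0.366)/(8.314×310) = -3.445, so Q = 0.0319.
With Q = [Zn²⁺]/[Fe²⁺] and the known concentrations, [Zn²⁺] in the numerator gives [Zn²⁺] = 0.0061 M.

0.0061 M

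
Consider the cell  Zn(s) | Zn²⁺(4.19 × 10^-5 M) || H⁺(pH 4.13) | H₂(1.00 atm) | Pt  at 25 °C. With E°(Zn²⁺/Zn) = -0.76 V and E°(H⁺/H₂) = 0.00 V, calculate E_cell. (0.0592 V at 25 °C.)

The hydrogen couple is the cathode, so E°_cell = 0.76 V; n = 2.
[H⁺] = 10^(−4.13) = 7.4 × 10^-5 M, and Q = [Zn²⁺]·P(H₂) / [H⁺]^2 = 7620.
E = E° − (0.0592/2) log Q = 0.76 − (0.0592/2)(3.882) = 0.645 V.

0.65 V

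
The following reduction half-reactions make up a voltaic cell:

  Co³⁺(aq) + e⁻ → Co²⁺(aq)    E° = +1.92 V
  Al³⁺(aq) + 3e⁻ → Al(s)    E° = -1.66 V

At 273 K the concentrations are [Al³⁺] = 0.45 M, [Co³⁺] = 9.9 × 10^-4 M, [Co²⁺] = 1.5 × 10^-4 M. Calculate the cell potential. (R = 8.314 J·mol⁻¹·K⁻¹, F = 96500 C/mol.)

The Co³⁺/Co²⁺ couple has the higher reduction potential and acts as the cathode, so E°_cell = +1.92 − (-1.66) = 3.58 V.
Balancing electrons gives n = 3; the reaction quotient is Q = [Al³⁺]·[Co²⁺]^3/[Co³⁺]^3 = 0.00157.
E = E° − (RT/nF) ln Q = 3.58 − (8.314×273)/(3×96500) × (-6.460) = 3.580 + 0.051 = 3.631 V.

3.63 V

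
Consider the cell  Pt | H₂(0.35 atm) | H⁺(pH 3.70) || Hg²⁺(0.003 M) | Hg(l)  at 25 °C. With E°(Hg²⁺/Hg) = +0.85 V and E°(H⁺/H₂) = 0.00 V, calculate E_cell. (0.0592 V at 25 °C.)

The Hg²⁺/Hg couple is the cathode, so E°_cell = 0.85 V; n = 2.
[H⁺] = 10^(−3.70) = 2 × 10^-4 M, and Q = [H⁺]^2 / ([Hg²⁺]·P(H₂)) = 3.79 × 10^-5.
E = E° − (0.0592/2) log Q = 0.85 − (0.0592/2)(-4.421) = 0.981 V.

0.98 V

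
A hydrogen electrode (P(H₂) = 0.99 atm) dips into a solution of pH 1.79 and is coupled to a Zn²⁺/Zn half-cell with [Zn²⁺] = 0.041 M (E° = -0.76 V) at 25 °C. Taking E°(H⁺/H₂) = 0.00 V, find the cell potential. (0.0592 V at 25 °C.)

0.70 V

The hydrogen couple is the cathode, so E°_cell = 0.76 V; n = 2.
[H⁺] = 10^(−1.79) = 0.016 M, and Q = [Zn²⁺]·P(H₂) / [H⁺]^2 = 154.
E = E° − (0.0592/2) log Q = 0.76 − (0.0592/2)(2.188) = 0.695 V.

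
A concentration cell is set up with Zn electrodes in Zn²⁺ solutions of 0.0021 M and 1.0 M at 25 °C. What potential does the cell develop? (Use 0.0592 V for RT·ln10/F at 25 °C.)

0.079 V

Both half-cells are Zn²⁺/Zn, so E°_cell = 0. The concentrated side is the cathode; the cell reaction moves Zn²⁺ from high to low concentration with n = 2.
Q = [Zn²⁺]_dilute/[Zn²⁺]_conc = 0.0021/1.0 = 0.00210.
E = 0 − (0.0592/2) log Q = −(0.0592/2)(-2.678) = 0.0793 V.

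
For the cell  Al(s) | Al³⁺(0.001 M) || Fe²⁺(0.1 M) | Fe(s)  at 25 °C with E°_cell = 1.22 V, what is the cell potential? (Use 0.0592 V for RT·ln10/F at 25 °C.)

1.25 V

Balancing electrons gives n = 6; the reaction quotient is Q = [Al³⁺]^2/[Fe²⁺]^3 = 0.00100.
At 25 °C, E = E° − (0.0592/n) log Q = 1.22 − (0.0592/6)(-3.000) = 1.220 + 0.030 = 1.250 V.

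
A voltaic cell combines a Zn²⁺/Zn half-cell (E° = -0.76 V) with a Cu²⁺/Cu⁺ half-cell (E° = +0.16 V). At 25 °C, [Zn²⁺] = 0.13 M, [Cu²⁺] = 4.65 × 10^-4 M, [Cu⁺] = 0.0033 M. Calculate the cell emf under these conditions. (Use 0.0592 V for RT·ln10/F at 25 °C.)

0.896 V

The Cu²⁺/Cu⁺ couple has the higher reduction potential and acts as the cathode, so E°_cell = +0.16 − (-0.76) = 0.92 V.
Balancing electrons gives n = 2; the reaction quotient is Q = [Zn²⁺]·[Cu⁺]^2/[Cu²⁺]^2 = 6.55.
At 25 °C, E = E° − (0.0592/n) log Q = 0.92 − (0.0592/2)(0.816) = 0.920 − 0.024 = 0.896 V.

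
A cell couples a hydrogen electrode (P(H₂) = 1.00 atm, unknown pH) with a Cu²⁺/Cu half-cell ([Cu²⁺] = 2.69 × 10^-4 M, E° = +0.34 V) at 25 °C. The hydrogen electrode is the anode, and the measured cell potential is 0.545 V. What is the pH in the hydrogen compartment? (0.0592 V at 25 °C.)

pH = 5.25

E°_cell = 0.34 V and n = 2.
log Q = n(E° − E)/0.0592 = 2×(0.34 − 0.545)/0.0592 = -6.926.
With Q = [H⁺]^2 / ([Cu²⁺]·P(H₂)), solving for [H⁺] gives log[H⁺] = -5.248, so pH = 5.25.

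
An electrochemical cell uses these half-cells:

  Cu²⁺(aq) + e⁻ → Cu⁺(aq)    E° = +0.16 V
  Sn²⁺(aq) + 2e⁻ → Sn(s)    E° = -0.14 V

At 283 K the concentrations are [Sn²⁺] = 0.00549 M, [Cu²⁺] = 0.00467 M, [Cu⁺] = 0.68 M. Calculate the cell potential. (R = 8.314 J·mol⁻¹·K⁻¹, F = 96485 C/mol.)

The Cu²⁺/Cu⁺ couple has the higher reduction potential and acts as the cathode, so E°_cell = +0.16 − (-0.14) = 0.30 V.
Balancing electrons gives n = 2; the reaction quotient is Q = [Sn²⁺]·[Cu⁺]^2/[Cu²⁺]^2 = 116.
E = E° − (RT/nF) ln Q = 0.30 − (8.314×283)/(2×96485) × (4.757) = 0.300 − 0.058 = 0.242 V.

0.242 V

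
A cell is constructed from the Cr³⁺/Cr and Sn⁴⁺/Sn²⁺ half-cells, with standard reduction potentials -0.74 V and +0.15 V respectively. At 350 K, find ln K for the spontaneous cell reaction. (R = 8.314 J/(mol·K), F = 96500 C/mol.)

E°_cell = +0.15 − (-0.74) = 0.89 V, with n = 6 electrons transferred.
At equilibrium E = 0, so the Nernst equation gives ln K = nFE°/RT = (6)(96500)(0.89)/((8.314)(350)) = 177.09.

ln K = 177.1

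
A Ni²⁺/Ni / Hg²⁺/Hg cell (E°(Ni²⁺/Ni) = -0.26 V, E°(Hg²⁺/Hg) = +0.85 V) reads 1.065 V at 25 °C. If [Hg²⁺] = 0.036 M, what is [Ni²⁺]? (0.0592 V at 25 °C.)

From the Nernst equation, log Q = n(E° − E)/0.0592 = 2(1.11 − 1.065)/0.0592 = 1.520, so Q = 33.1.
With Q = [Ni²⁺]/[Hg²⁺] and the known concentrations, [Ni²⁺] in the numerator gives [Ni²⁺] = 1.2 M.

1.2 M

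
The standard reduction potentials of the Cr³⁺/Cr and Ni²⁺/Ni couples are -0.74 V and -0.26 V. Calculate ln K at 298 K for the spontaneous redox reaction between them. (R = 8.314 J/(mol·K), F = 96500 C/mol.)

ln K = 112.2

E°_cell = -0.26 − (-0.74) = 0.48 V, with n = 6 electrons transferred.
At equilibrium E = 0, so the Nernst equation gives ln K = nFE°/RT = (6)(96500)(0.48)/((8.314)(298)) = 112.17.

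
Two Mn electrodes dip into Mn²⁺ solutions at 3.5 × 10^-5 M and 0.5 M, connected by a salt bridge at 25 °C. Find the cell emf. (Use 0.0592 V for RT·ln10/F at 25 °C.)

0.12 V

Both half-cells are Mn²⁺/Mn, so E°_cell = 0. The concentrated side is the cathode; the cell reaction moves Mn²⁺ from high to low concentration with n = 2.
Q = [Mn²⁺]_dilute/[Mn²⁺]_conc = 3.5 × 10^-5/0.5 = 7 × 10^-5.
E = 0 − (0.0592/2) log Q = −(0.0592/2)(-4.155) = 0.1230 V.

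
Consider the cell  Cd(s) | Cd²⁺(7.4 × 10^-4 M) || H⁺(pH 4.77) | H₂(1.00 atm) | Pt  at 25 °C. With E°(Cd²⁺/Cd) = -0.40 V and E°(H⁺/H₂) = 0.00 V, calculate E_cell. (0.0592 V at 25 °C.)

The hydrogen couple is the cathode, so E°_cell = 0.40 V; n = 2.
[H⁺] = 10^(−4.77) = 1.7 × 10^-5 M, and Q = [Cd²⁺]·P(H₂) / [H⁺]^2 = 2.57 × 10^6.
E = E° − (0.0592/2) log Q = 0.40 − (0.0592/2)(6.409) = 0.210 V.

0.21 V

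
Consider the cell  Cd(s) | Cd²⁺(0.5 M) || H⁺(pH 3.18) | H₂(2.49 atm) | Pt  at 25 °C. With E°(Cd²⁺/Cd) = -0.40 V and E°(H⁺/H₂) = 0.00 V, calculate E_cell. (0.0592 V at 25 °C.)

The hydrogen couple is the cathode, so E°_cell = 0.40 V; n = 2.
[H⁺] = 10^(−3.18) = 6.6 × 10^-4 M, and Q = [Cd²⁺]·P(H₂) / [H⁺]^2 = 2.85 × 10^6.
E = E° − (0.0592/2) log Q = 0.40 − (0.0592/2)(6.455) = 0.209 V.

0.21 V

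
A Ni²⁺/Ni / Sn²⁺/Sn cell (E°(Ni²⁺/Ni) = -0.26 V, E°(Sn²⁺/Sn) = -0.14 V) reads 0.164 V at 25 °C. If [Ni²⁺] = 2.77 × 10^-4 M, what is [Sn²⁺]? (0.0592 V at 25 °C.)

From the Nernst equation, log Q = n(E° − E)/0.0592 = 2(0.12 − 0.164)/0.0592 = -1.486, so Q = 0.0326.
With Q = [Ni²⁺]/[Sn²⁺] and the known concentrations, [Sn²⁺] in the denominator gives [Sn²⁺] = 0.0085 M.

0.0085 M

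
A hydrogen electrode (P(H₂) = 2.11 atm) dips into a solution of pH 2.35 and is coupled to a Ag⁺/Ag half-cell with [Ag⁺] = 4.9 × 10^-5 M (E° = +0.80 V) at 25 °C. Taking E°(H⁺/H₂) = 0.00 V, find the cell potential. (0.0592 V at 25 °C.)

The Ag⁺/Ag couple is the cathode, so E°_cell = 0.80 V; n = 2.
[H⁺] = 10^(−2.35) = 0.0045 M, and Q = [H⁺]^2 / ([Ag⁺]^2·P(H₂)) = 3940.
E = E° − (0.0592/2) log Q = 0.80 − (0.0592/2)(3.595) = 0.694 V.

0.69 V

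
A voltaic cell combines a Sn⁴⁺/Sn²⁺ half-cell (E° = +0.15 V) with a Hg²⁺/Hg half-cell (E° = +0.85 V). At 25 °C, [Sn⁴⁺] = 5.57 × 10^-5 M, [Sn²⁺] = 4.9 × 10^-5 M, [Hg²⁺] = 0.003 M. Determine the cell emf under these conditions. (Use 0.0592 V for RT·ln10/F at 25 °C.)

0.624 V

The Hg²⁺/Hg couple has the higher reduction potential and acts as the cathode, so E°_cell = +0.85 − (+0.15) = 0.70 V.
Balancing electrons gives n = 2; the reaction quotient is Q = [Sn⁴⁺]/([Sn²⁺]·[Hg²⁺]) = 379.
At 25 °C, E = E° − (0.0592/n) log Q = 0.70 − (0.0592/2)(2.579) = 0.700 − 0.076 = 0.624 V.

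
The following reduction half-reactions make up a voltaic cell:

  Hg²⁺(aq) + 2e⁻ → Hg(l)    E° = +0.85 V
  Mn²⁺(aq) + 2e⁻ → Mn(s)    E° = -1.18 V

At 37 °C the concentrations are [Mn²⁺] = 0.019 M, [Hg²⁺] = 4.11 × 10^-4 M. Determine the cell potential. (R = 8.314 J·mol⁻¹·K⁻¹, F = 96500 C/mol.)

The Hg²⁺/Hg couple has the higher reduction potential and acts as the cathode, so E°_cell = +0.85 − (-1.18) = 2.03 V.
Balancing electrons gives n = 2; the reaction quotient is Q = [Mn²⁺]/[Hg²⁺] = 46.2.
E = E° − (RT/nF) ln Q = 2.03 − (8.314×310)/(2×96500) × (3.834) = 2.030 − 0.051 = 1.979 V.

1.98 V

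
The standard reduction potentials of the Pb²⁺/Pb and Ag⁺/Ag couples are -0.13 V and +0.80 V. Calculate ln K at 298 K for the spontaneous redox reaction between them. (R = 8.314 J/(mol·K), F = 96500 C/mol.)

ln K = 72.4

E°_cell = +0.80 − (-0.13) = 0.93 V, with n = 2 electrons transferred.
At equilibrium E = 0, so the Nernst equation gives ln K = nFE°/RT = (2)(96500)(0.93)/((8.314)(298)) = 72.45.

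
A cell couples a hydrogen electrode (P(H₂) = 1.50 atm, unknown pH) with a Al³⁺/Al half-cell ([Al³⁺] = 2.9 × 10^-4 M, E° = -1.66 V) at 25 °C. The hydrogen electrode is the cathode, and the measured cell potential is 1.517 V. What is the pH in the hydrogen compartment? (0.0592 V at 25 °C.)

pH = 3.51

E°_cell = 1.66 V and n = 6.
log Q = n(E° − E)/0.0592 = 6×(1.66 − 1.517)/0.0592 = 14.493.
With Q = [Al³⁺]^2·P(H₂)^3 / [H⁺]^6, solving for [H⁺] gives log[H⁺] = -3.507, so pH = 3.51.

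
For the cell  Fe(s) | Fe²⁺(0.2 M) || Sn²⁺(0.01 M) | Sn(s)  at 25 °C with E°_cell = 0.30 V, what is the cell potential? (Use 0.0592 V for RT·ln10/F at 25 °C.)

0.261 V

Balancing electrons gives n = 2; the reaction quotient is Q = [Fe²⁺]/[Sn²⁺] = 20.0.
At 25 °C, E = E° − (0.0592/n) log Q = 0.30 − (0.0592/2)(1.301) = 0.300 − 0.039 = 0.261 V.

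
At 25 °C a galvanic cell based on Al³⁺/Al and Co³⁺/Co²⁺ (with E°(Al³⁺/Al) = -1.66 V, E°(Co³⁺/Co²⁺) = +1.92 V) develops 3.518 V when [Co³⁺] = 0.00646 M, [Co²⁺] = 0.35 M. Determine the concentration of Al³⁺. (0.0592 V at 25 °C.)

From the Nernst equation, log Q = n(E° − E)/0.0592 = 3(3.58 − 3.518)/0.0592 = 3.142, so Q = 1390.
With Q = [Al³⁺]·[Co²⁺]^3/[Co³⁺]^3 and the known concentrations, [Al³⁺] in the numerator gives [Al³⁺] = 0.0087 M.

0.0087 M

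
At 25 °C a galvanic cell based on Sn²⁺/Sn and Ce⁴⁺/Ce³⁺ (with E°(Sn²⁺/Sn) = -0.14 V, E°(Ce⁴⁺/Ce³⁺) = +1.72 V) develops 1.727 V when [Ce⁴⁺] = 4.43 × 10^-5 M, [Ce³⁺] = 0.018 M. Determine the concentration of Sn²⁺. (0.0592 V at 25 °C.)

0.19 M

From the Nernst equation, log Q = n(E° − E)/0.0592 = 2(1.86 − 1.727)/0.0592 = 4.493, so Q = 3.11 × 10^4.
With Q = [Sn²⁺]·[Ce³⁺]^2/[Ce⁴⁺]^2 and the known concentrations, [Sn²⁺] in the numerator gives [Sn²⁺] = 0.19 M.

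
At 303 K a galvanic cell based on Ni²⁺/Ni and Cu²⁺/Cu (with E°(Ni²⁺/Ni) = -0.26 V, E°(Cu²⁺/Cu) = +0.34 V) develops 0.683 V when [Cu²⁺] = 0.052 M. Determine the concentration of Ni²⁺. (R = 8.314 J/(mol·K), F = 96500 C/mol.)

From the Nernst equation, ln Q = nF(E° − E)/RT = 2×96500×(0.60 − 0.683)/(8.314×303) = -6.359, so Q = 0.00173.
With Q = [Ni²⁺]/[Cu²⁺] and the known concentrations, [Ni²⁺] in the numerator gives [Ni²⁺] = 9 × 10^-5 M.

9 × 10^-5 M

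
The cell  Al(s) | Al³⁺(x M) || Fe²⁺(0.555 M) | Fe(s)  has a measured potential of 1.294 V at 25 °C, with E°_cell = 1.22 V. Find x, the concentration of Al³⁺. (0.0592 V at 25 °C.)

From the Nernst equation, log Q = n(E° − E)/0.0592 = 6(1.22 − 1.294)/0.0592 = -7.500, so Q = 3.16 × 10^-8.
With Q = [Al³⁺]^2/[Fe²⁺]^3 and the known concentrations, [Al³⁺]^2 in the numerator gives [Al³⁺] = 7.4 × 10^-5 M.

7.4 × 10^-5 M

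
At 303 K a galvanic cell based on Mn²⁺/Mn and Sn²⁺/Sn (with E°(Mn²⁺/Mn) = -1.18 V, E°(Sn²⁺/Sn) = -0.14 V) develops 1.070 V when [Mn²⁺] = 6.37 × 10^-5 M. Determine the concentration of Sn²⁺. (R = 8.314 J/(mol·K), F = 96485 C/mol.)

6.3 × 10^-4 M

From the Nernst equation, ln Q = nF(E° − E)/RT = 2×96485×(1.04 − 1.070)/(8.314×303) = -2.298, so Q = 0.100.
With Q = [Mn²⁺]/[Sn²⁺] and the known concentrations, [Sn²⁺] in the denominator gives [Sn²⁺] = 6.3 × 10^-4 M.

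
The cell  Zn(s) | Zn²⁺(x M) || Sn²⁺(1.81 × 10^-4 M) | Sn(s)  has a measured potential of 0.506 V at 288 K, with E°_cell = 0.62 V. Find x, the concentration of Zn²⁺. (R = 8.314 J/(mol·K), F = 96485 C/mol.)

From the Nernst equation, ln Q = nF(E° − E)/RT = 2×96485×(0.62 − 0.506)/(8.314×288) = 9.187, so Q = 9770.
With Q = [Zn²⁺]/[Sn²⁺] and the known concentrations, [Zn²⁺] in the numerator gives [Zn²⁺] = 1.8 M.

1.8 M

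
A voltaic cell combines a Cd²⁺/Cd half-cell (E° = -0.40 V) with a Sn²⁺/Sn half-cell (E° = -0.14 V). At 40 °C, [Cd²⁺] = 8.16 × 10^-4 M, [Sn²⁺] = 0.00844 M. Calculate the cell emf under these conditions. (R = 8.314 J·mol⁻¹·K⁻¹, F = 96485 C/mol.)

0.292 V

The Sn²⁺/Sn couple has the higher reduction potential and acts as the cathode, so E°_cell = -0.14 − (-0.40) = 0.26 V.
Balancing electrons gives n = 2; the reaction quotient is Q = [Cd²⁺]/[Sn²⁺] = 0.0967.
E = E° − (RT/nF) ln Q = 0.26 − (8.314×313)/(2×96485) × (-2.336) = 0.260 + 0.032 = 0.292 V.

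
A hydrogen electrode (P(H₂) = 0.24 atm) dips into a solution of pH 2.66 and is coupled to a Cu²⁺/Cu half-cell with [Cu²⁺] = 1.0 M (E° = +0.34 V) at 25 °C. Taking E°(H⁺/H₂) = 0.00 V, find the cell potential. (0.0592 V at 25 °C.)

The Cu²⁺/Cu couple is the cathode, so E°_cell = 0.34 V; n = 2.
[H⁺] = 10^(−2.66) = 0.0022 M, and Q = [H⁺]^2 / ([Cu²⁺]·P(H₂)) = 1.99 × 10^-5.
E = E° − (0.0592/2) log Q = 0.34 − (0.0592/2)(-4.700) = 0.479 V.

0.48 V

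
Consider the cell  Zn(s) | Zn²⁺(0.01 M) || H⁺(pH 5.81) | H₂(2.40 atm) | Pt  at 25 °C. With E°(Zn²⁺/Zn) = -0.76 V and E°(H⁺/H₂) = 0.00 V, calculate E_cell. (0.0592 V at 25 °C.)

The hydrogen couple is the cathode, so E°_cell = 0.76 V; n = 2.
[H⁺] = 10^(−5.81) = 1.5 × 10^-6 M, and Q = [Zn²⁺]·P(H₂) / [H⁺]^2 = 1 × 10^10.
E = E° − (0.0592/2) log Q = 0.76 − (0.0592/2)(10.000) = 0.464 V.

0.46 V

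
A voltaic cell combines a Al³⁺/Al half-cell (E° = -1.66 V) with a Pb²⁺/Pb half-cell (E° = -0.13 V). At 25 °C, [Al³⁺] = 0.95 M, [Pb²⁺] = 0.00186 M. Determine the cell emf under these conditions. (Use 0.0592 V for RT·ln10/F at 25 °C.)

1.45 V

The Pb²⁺/Pb couple has the higher reduction potential and acts as the cathode, so E°_cell = -0.13 − (-1.66) = 1.53 V.
Balancing electrons gives n = 6; the reaction quotient is Q = [Al³⁺]^2/[Pb²⁺]^3 = 1.4 × 10^8.
At 25 °C, E = E° − (0.0592/n) log Q = 1.53 − (0.0592/6)(8.147) = 1.530 − 0.080 = 1.450 V.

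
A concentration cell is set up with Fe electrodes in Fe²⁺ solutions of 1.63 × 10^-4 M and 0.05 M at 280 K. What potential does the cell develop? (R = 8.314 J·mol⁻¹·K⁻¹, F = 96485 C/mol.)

Both half-cells are Fe²⁺/Fe, so E°_cell = 0. The concentrated side is the cathode; the cell reaction moves Fe²⁺ from high to low concentration with n = 2.
Q = [Fe²⁺]_dilute/[Fe²⁺]_conc = 1.63 × 10^-4/0.05 = 0.00326.
E = 0 − (RT/nF) ln Q = −((8.314×280)/(2×96485))(-5.726) = 0.0691 V.

0.069 V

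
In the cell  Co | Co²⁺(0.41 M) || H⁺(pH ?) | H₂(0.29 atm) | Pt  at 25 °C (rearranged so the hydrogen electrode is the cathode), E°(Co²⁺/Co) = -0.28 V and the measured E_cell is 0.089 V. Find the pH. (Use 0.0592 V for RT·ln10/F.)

pH = 3.69

E°_cell = 0.28 V and n = 2.
log Q = n(E° − E)/0.0592 = 2×(0.28 − 0.089)/0.0592 = 6.453.
With Q = [Co²⁺]·P(H₂) / [H⁺]^2, solving for [H⁺] gives log[H⁺] = -3.689, so pH = 3.69.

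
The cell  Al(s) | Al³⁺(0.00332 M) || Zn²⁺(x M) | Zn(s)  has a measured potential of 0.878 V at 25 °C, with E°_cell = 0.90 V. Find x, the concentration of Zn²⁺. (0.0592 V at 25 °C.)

From the Nernst equation, log Q = n(E° − E)/0.0592 = 6(0.90 − 0.878)/0.0592 = 2.230, so Q = 170.
With Q = [Al³⁺]^2/[Zn²⁺]^3 and the known concentrations, [Zn²⁺]^3 in the denominator gives [Zn²⁺] = 0.004 M.

0.004 M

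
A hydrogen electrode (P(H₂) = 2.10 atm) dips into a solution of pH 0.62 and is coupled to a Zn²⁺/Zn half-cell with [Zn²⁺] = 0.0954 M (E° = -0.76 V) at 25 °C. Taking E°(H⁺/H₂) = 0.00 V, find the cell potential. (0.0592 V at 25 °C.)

The hydrogen couple is the cathode, so E°_cell = 0.76 V; n = 2.
[H⁺] = 10^(−0.62) = 0.24 M, and Q = [Zn²⁺]·P(H₂) / [H⁺]^2 = 3.48.
E = E° − (0.0592/2) log Q = 0.76 − (0.0592/2)(0.542) = 0.744 V.

0.74 V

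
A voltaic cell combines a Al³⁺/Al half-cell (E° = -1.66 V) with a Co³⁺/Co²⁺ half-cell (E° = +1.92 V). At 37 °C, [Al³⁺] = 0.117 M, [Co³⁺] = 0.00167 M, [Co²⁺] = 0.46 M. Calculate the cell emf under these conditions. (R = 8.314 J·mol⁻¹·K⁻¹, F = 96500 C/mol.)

The Co³⁺/Co²⁺ couple has the higher reduction potential and acts as the cathode, so E°_cell = +1.92 − (-1.66) = 3.58 V.
Balancing electrons gives n = 3; the reaction quotient is Q = [Al³⁺]·[Co²⁺]^3/[Co³⁺]^3 = 2.45 × 10^6.
E = E° − (RT/nF) ln Q = 3.58 − (8.314×310)/(3×96500) × (14.710) = 3.580 − 0.131 = 3.449 V.

3.45 V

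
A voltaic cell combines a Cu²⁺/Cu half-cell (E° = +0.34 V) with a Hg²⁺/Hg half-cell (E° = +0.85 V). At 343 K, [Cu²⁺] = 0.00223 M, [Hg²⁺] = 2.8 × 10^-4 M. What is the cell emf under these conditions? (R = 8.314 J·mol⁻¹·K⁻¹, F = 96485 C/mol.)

The Hg²⁺/Hg couple has the higher reduction potential and acts as the cathode, so E°_cell = +0.85 − (+0.34) = 0.51 V.
Balancing electrons gives n = 2; the reaction quotient is Q = [Cu²⁺]/[Hg²⁺] = 7.96.
E = E° − (RT/nF) ln Q = 0.51 − (8.314×343)/(2×96485) × (2.075) = 0.510 − 0.031 = 0.479 V.

0.479 V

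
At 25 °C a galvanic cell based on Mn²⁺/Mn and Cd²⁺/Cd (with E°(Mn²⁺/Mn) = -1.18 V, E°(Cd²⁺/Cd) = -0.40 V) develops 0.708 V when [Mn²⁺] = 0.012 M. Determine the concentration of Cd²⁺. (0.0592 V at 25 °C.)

4.4 × 10^-5 M

From the Nernst equation, log Q = n(E° − E)/0.0592 = 2(0.78 − 0.708)/0.0592 = 2.432, so Q = 271.
With Q = [Mn²⁺]/[Cd²⁺] and the known concentrations, [Cd²⁺] in the denominator gives [Cd²⁺] = 4.4 × 10^-5 M.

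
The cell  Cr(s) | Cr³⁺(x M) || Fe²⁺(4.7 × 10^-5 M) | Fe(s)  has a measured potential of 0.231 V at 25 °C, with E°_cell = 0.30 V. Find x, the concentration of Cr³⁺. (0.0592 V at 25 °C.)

From the Nernst equation, log Q = n(E° − E)/0.0592 = 6(0.30 − 0.231)/0.0592 = 6.993, so Q = 9.85 × 10^6.
With Q = [Cr³⁺]^2/[Fe²⁺]^3 and the known concentrations, [Cr³⁺]^2 in the numerator gives [Cr³⁺] = 0.001 M.

0.001 M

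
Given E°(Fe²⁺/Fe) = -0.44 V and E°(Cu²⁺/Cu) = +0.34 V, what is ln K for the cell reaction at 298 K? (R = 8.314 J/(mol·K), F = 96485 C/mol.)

E°_cell = +0.34 − (-0.44) = 0.78 V, with n = 2 electrons transferred.
At equilibrium E = 0, so the Nernst equation gives ln K = nFE°/RT = (2)(96485)(0.78)/((8.314)(298)) = 60.75.

ln K = 60.8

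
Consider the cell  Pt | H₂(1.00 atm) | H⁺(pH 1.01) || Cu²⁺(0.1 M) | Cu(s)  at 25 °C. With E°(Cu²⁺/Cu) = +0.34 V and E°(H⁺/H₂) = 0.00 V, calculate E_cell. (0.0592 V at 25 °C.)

The Cu²⁺/Cu couple is the cathode, so E°_cell = 0.34 V; n = 2.
[H⁺] = 10^(−1.01) = 0.098 M, and Q = [H⁺]^2 / ([Cu²⁺]·P(H₂)) = 0.0955.
E = E° − (0.0592/2) log Q = 0.34 − (0.0592/2)(-1.020) = 0.370 V.

0.37 V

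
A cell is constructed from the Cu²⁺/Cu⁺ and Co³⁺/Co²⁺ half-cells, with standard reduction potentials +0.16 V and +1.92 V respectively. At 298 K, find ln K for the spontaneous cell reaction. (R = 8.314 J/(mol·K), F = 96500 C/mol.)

ln K = 68.6

E°_cell = +1.92 − (+0.16) = 1.76 V, with n = 1 electron transferred.
At equilibrium E = 0, so the Nernst equation gives ln K = nFE°/RT = (1)(96500)(1.76)/((8.314)(298)) = 68.55.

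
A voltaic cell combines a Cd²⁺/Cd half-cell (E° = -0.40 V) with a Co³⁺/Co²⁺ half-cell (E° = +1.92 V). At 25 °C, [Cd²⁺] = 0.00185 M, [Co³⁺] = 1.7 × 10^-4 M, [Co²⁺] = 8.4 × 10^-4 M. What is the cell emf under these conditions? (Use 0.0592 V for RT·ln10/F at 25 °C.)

The Co³⁺/Co²⁺ couple has the higher reduction potential and acts as the cathode, so E°_cell = +1.92 − (-0.40) = 2.32 V.
Balancing electrons gives n = 2; the reaction quotient is Q = [Cd²⁺]·[Co²⁺]^2/[Co³⁺]^2 = 0.0452.
At 25 °C, E = E° − (0.0592/n) log Q = 2.32 − (0.0592/2)(-1.345) = 2.320 + 0.040 = 2.360 V.

2.36 V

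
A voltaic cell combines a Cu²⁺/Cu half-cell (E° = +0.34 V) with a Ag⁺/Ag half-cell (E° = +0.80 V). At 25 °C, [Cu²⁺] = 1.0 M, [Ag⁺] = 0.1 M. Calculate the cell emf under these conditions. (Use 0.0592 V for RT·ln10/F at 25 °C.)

0.401 V

The Ag⁺/Ag couple has the higher reduction potential and acts as the cathode, so E°_cell = +0.80 − (+0.34) = 0.46 V.
Balancing electrons gives n = 2; the reaction quotient is Q = [Cu²⁺]/[Ag⁺]^2 = 100.
At 25 °C, E = E° − (0.0592/n) log Q = 0.46 − (0.0592/2)(2.000) = 0.460 − 0.059 = 0.401 V.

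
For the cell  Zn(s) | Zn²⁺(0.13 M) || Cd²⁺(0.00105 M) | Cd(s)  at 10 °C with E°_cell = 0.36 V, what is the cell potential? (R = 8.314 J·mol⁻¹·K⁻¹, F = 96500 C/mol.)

Balancing electrons gives n = 2; the reaction quotient is Q = [Zn²⁺]/[Cd²⁺] = 124.
E = E° − (RT/nF) ln Q = 0.36 − (8.314×283)/(2×96500) × (4.819) = 0.360 − 0.059 = 0.301 V.

0.301 V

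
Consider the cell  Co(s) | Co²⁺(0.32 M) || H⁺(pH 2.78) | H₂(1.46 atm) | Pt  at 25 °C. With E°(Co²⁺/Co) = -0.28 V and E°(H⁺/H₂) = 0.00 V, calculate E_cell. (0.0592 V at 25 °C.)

0.13 V

The hydrogen couple is the cathode, so E°_cell = 0.28 V; n = 2.
[H⁺] = 10^(−2.78) = 0.0017 M, and Q = [Co²⁺]·P(H₂) / [H⁺]^2 = 1.7 × 10^5.
E = E° − (0.0592/2) log Q = 0.28 − (0.0592/2)(5.230) = 0.125 V.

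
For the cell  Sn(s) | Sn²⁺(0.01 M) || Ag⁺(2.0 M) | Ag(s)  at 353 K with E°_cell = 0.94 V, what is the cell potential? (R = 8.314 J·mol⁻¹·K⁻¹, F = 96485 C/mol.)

1.03 V

Balancing electrons gives n = 2; the reaction quotient is Q = [Sn²⁺]/[Ag⁺]^2 = 0.00250.
E = E° − (RT/nF) ln Q = 0.94 − (8.314×353)/(2×96485) × (-5.991) = 0.940 + 0.091 = 1.031 V.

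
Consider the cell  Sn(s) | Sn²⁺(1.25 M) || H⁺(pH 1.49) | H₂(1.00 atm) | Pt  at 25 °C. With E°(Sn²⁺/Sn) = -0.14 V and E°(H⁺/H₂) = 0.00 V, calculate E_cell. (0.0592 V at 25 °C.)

The hydrogen couple is the cathode, so E°_cell = 0.14 V; n = 2.
[H⁺] = 10^(−1.49) = 0.032 M, and Q = [Sn²⁺]·P(H₂) / [H⁺]^2 = 1190.
E = E° − (0.0592/2) log Q = 0.14 − (0.0592/2)(3.077) = 0.049 V.

0.049 V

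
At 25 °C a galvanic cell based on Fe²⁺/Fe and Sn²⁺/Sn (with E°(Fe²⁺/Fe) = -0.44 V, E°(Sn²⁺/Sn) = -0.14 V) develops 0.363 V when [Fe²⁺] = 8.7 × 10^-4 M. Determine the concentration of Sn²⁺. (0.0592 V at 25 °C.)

0.12 M

From the Nernst equation, log Q = n(E° − E)/0.0592 = 2(0.30 − 0.363)/0.0592 = -2.128, so Q = 0.00744.
With Q = [Fe²⁺]/[Sn²⁺] and the known concentrations, [Sn²⁺] in the denominator gives [Sn²⁺] = 0.12 M.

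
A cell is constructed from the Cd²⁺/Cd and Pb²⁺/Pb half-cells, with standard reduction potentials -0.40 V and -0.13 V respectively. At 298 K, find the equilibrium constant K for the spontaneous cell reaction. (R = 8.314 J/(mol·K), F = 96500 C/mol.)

1.4 × 10^9

E°_cell = -0.13 − (-0.40) = 0.27 V, with n = 2 electrons transferred.
At equilibrium E = 0, so the Nernst equation gives ln K = nFE°/RT = (2)(96500)(0.27)/((8.314)(298)) = 21.03.
K = e^21.03 = 1.4 × 10^9.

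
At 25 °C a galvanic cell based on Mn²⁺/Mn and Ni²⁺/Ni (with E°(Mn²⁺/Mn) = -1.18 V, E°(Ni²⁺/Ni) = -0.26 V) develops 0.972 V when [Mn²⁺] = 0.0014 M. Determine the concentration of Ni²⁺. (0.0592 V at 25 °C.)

From the Nernst equation, log Q = n(E° − E)/0.0592 = 2(0.92 − 0.972)/0.0592 = -1.757, so Q = 0.0175.
With Q = [Mn²⁺]/[Ni²⁺] and the known concentrations, [Ni²⁺] in the denominator gives [Ni²⁺] = 0.08 M.

0.08 M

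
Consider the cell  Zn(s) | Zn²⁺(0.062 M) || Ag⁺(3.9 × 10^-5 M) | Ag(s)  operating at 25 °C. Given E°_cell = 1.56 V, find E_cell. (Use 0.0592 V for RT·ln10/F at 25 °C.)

1.33 V

Balancing electrons gives n = 2; the reaction quotient is Q = [Zn²⁺]/[Ag⁺]^2 = 4.08 × 10^7.
At 25 °C, E = E° − (0.0592/n) log Q = 1.56 − (0.0592/2)(7.610) = 1.560 − 0.225 = 1.335 V.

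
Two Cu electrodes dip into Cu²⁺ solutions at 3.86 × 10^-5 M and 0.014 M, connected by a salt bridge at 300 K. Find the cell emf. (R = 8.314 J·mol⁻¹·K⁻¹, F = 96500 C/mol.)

0.076 V

Both half-cells are Cu²⁺/Cu, so E°_cell = 0. The concentrated side is the cathode; the cell reaction moves Cu²⁺ from high to low concentration with n = 2.
Q = [Cu²⁺]_dilute/[Cu²⁺]_conc = 3.86 × 10^-5/0.014 = 0.00276.
E = 0 − (RT/nF) ln Q = −((8.314×300)/(2×96500))(-5.894) = 0.0762 V.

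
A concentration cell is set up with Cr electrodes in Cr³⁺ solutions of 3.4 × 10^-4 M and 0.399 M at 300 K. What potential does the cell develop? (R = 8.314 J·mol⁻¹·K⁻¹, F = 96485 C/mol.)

0.061 V

Both half-cells are Cr³⁺/Cr, so E°_cell = 0. The concentrated side is the cathode; the cell reaction moves Cr³⁺ from high to low concentration with n = 3.
Q = [Cr³⁺]_dilute/[Cr³⁺]_conc = 3.4 × 10^-4/0.399 = 8.52 × 10^-4.
E = 0 − (RT/nF) ln Q = −((8.314×300)/(3×96485))(-7.068) = 0.0609 V.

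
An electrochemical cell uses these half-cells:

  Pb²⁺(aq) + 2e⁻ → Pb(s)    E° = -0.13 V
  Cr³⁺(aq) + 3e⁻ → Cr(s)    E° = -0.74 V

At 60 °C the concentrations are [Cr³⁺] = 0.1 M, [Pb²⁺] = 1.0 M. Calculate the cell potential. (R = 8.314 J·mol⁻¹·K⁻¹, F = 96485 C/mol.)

The Pb²⁺/Pb couple has the higher reduction potential and acts as the cathode, so E°_cell = -0.13 − (-0.74) = 0.61 V.
Balancing electrons gives n = 6; the reaction quotient is Q = [Cr³⁺]^2/[Pb²⁺]^3 = 0.0100.
E = E° − (RT/nF) ln Q = 0.61 − (8.314×333)/(6×96485) × (-4.605) = 0.610 + 0.022 = 0.632 V.

0.632 V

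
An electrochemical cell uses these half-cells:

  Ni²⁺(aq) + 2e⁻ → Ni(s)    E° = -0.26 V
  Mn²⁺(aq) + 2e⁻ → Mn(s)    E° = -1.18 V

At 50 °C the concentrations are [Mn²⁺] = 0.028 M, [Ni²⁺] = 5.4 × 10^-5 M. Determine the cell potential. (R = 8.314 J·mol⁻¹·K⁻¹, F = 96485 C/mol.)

0.833 V

The Ni²⁺/Ni couple has the higher reduction potential and acts as the cathode, so E°_cell = -0.26 − (-1.18) = 0.92 V.
Balancing electrons gives n = 2; the reaction quotient is Q = [Mn²⁺]/[Ni²⁺] = 519.
E = E° − (RT/nF) ln Q = 0.92 − (8.314×323)/(2×96485) × (6.251) = 0.920 − 0.087 = 0.833 V.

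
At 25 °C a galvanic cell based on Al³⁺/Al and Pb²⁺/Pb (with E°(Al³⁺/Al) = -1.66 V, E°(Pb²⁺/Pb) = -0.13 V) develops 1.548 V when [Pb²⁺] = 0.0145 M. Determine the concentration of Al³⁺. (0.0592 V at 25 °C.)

From the Nernst equation, log Q = n(E° − E)/0.0592 = 6(1.53 − 1.548)/0.0592 = -1.824, so Q = 0.0150.
With Q = [Al³⁺]^2/[Pb²⁺]^3 and the known concentrations, [Al³⁺]^2 in the numerator gives [Al³⁺] = 2.1 × 10^-4 M.

2.1 × 10^-4 M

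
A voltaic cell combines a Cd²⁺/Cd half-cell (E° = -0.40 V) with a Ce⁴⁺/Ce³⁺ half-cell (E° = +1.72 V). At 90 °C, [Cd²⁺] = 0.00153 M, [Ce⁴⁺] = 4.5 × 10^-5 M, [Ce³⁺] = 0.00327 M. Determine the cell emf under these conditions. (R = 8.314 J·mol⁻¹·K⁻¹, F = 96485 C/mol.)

2.09 V

The Ce⁴⁺/Ce³⁺ couple has the higher reduction potential and acts as the cathode, so E°_cell = +1.72 − (-0.40) = 2.12 V.
Balancing electrons gives n = 2; the reaction quotient is Q = [Cd²⁺]·[Ce³⁺]^2/[Ce⁴⁺]^2 = 8.08.
E = E° − (RT/nF) ln Q = 2.12 − (8.314×363)/(2×96485) × (2.089) = 2.120 − 0.033 = 2.087 V.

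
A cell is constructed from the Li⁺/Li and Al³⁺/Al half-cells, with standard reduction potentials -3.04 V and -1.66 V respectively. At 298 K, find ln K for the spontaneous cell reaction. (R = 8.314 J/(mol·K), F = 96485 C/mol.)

ln K = 161.2

E°_cell = -1.66 − (-3.04) = 1.38 V, with n = 3 electrons transferred.
At equilibrium E = 0, so the Nernst equation gives ln K = nFE°/RT = (3)(96485)(1.38)/((8.314)(298)) = 161.23.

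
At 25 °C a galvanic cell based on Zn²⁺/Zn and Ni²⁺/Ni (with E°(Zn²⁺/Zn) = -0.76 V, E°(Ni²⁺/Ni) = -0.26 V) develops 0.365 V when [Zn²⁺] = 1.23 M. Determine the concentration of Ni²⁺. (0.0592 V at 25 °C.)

3.4 × 10^-5 M

From the Nernst equation, log Q = n(E° − E)/0.0592 = 2(0.50 − 0.365)/0.0592 = 4.561, so Q = 3.64 × 10^4.
With Q = [Zn²⁺]/[Ni²⁺] and the known concentrations, [Ni²⁺] in the denominator gives [Ni²⁺] = 3.4 × 10^-5 M.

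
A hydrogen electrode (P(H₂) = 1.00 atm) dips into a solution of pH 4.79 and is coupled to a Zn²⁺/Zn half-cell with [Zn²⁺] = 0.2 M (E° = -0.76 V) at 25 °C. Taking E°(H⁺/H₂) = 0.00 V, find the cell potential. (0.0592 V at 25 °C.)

0.50 V

The hydrogen couple is the cathode, so E°_cell = 0.76 V; n = 2.
[H⁺] = 10^(−4.79) = 1.6 × 10^-5 M, and Q = [Zn²⁺]·P(H₂) / [H⁺]^2 = 7.6 × 10^8.
E = E° − (0.0592/2) log Q = 0.76 − (0.0592/2)(8.881) = 0.497 V.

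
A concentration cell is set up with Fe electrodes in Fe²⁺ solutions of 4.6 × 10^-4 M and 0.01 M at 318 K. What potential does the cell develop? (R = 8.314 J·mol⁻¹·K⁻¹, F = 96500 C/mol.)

0.042 V

Both half-cells are Fe²⁺/Fe, so E°_cell = 0. The concentrated side is the cathode; the cell reaction moves Fe²⁺ from high to low concentration with n = 2.
Q = [Fe²⁺]_dilute/[Fe²⁺]_conc = 4.6 × 10^-4/0.01 = 0.0460.
E = 0 − (RT/nF) ln Q = −((8.314×318)/(2×96500))(-3.079) = 0.0422 V.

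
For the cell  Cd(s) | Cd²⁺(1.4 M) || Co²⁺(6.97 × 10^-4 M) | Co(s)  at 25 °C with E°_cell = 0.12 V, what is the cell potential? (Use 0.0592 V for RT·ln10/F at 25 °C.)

0.022 V

Balancing electrons gives n = 2; the reaction quotient is Q = [Cd²⁺]/[Co²⁺] = 2010.
At 25 °C, E = E° − (0.0592/n) log Q = 0.12 − (0.0592/2)(3.303) = 0.120 − 0.098 = 0.022 V.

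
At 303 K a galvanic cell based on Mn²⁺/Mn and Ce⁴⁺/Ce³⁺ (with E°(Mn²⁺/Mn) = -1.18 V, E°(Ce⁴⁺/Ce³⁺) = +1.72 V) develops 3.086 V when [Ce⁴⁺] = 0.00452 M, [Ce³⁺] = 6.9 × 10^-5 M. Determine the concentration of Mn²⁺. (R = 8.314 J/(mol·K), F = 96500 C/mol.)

From the Nernst equation, ln Q = nF(E° − E)/RT = 2×96500×(2.90 − 3.086)/(8.314×303) = -14.250, so Q = 6.48 × 10^-7.
With Q = [Mn²⁺]·[Ce³⁺]^2/[Ce⁴⁺]^2 and the known concentrations, [Mn²⁺] in the numerator gives [Mn²⁺] = 0.0028 M.

0.0028 M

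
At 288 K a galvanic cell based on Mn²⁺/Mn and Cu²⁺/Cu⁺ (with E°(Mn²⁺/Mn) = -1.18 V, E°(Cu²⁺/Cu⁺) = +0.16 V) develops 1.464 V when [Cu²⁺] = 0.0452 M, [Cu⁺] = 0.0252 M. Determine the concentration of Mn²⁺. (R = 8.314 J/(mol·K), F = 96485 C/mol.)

1.5 × 10^-4 M

From the Nernst equation, ln Q = nF(E° − E)/RT = 2×96485×(1.34 − 1.464)/(8.314×288) = -9.993, so Q = 4.57 × 10^-5.
With Q = [Mn²⁺]·[Cu⁺]^2/[Cu²⁺]^2 and the known concentrations, [Mn²⁺] in the numerator gives [Mn²⁺] = 1.5 × 10^-4 M.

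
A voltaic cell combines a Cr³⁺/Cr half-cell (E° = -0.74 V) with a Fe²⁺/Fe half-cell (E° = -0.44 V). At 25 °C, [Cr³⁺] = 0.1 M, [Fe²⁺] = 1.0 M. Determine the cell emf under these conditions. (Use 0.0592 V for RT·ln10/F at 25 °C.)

The Fe²⁺/Fe couple has the higher reduction potential and acts as the cathode, so E°_cell = -0.44 − (-0.74) = 0.30 V.
Balancing electrons gives n = 6; the reaction quotient is Q = [Cr³⁺]^2/[Fe²⁺]^3 = 0.0100.
At 25 °C, E = E° − (0.0592/n) log Q = 0.30 − (0.0592/6)(-2.000) = 0.300 + 0.020 = 0.320 V.

0.320 V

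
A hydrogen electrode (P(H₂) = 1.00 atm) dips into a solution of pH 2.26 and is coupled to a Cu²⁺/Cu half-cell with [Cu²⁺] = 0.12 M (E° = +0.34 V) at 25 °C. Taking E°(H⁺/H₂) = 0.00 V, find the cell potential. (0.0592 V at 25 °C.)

0.45 V

The Cu²⁺/Cu couple is the cathode, so E°_cell = 0.34 V; n = 2.
[H⁺] = 10^(−2.26) = 0.0055 M, and Q = [H⁺]^2 / ([Cu²⁺]·P(H₂)) = 2.52 × 10^-4.
E = E° − (0.0592/2) log Q = 0.34 − (0.0592/2)(-3.599) = 0.447 V.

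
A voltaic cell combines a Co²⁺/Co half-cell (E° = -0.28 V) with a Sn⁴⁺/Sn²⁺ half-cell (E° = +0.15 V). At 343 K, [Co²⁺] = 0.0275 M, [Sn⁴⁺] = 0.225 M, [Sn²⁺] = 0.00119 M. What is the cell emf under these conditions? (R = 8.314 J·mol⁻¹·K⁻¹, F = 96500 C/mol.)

The Sn⁴⁺/Sn²⁺ couple has the higher reduction potential and acts as the cathode, so E°_cell = +0.15 − (-0.28) = 0.43 V.
Balancing electrons gives n = 2; the reaction quotient is Q = [Co²⁺]·[Sn²⁺]/[Sn⁴⁺] = 1.45 × 10^-4.
E = E° − (RT/nF) ln Q = 0.43 − (8.314×343)/(2×96500) × (-8.836) = 0.430 + 0.131 = 0.561 V.

0.561 V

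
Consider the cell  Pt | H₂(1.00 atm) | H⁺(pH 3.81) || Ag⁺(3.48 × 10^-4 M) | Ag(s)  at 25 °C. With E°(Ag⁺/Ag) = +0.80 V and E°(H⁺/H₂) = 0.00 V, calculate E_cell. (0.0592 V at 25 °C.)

0.82 V

The Ag⁺/Ag couple is the cathode, so E°_cell = 0.80 V; n = 2.
[H⁺] = 10^(−3.81) = 1.5 × 10^-4 M, and Q = [H⁺]^2 / ([Ag⁺]^2·P(H₂)) = 0.198.
E = E° − (0.0592/2) log Q = 0.80 − (0.0592/2)(-0.703) = 0.821 V.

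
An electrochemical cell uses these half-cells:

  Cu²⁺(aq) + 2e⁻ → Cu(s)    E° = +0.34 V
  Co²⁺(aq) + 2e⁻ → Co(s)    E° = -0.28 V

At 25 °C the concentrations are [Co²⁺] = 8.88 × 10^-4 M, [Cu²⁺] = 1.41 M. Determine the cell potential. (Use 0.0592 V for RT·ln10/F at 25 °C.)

The Cu²⁺/Cu couple has the higher reduction potential and acts as the cathode, so E°_cell = +0.34 − (-0.28) = 0.62 V.
Balancing electrons gives n = 2; the reaction quotient is Q = [Co²⁺]/[Cu²⁺] = 6.3 × 10^-4.
At 25 °C, E = E° − (0.0592/n) log Q = 0.62 − (0.0592/2)(-3.201) = 0.620 + 0.095 = 0.715 V.

0.715 V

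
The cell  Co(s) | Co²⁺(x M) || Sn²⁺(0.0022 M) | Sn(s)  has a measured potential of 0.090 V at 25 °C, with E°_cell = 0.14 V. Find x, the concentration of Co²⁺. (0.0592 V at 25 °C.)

From the Nernst equation, log Q = n(E° − E)/0.0592 = 2(0.14 − 0.090)/0.0592 = 1.689, so Q = 48.9.
With Q = [Co²⁺]/[Sn²⁺] and the known concentrations, [Co²⁺] in the numerator gives [Co²⁺] = 0.11 M.

0.11 M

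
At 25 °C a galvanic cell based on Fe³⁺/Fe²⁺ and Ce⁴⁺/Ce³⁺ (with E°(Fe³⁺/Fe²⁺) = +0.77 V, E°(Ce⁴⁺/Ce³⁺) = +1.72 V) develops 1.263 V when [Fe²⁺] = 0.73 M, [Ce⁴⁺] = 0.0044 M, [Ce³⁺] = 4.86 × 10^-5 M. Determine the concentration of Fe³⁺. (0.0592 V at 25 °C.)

3.4 × 10^-4 M

From the Nernst equation, log Q = n(E° − E)/0.0592 = 1(0.95 − 1.263)/0.0592 = -5.287, so Q = 5.16 × 10^-6.
With Q = [Fe³⁺]·[Ce³⁺]/([Fe²⁺]·[Ce⁴⁺]) and the known concentrations, [Fe³⁺] in the numerator gives [Fe³⁺] = 3.4 × 10^-4 M.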